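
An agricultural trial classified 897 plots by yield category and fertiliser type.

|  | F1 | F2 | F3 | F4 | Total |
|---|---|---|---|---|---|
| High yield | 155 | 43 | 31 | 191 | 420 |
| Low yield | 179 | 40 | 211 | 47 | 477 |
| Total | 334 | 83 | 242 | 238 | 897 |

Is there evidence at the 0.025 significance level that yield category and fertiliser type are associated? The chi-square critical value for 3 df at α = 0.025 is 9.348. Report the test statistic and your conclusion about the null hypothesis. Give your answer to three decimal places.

Grand total N = 897.
Expected counts (row total × column total / N):
  High yield, F1: 420×334/897 = 156.3880
  High yield, F2: 420×83/897 = 38.8629
  High yield, F3: 420×242/897 = 113.3110
  High yield, F4: 420×238/897 = 111.4381
  Low yield, F1: 477×334/897 = 177.6120
  Low yield, F2: 477×83/897 = 44.1371
  Low yield, F3: 477×242/897 = 128.6890
  Low yield, F4: 477×238/897 = 126.5619
Contributions (O − E)²/E:
  (155 − 156.3880)²/156.3880 = 0.0123
  (43 − 38.8629)²/38.8629 = 0.4404
  (31 − 113.3110)²/113.3110 = 59.7921
  (191 − 111.4381)²/111.4381 = 56.8037
  (179 − 177.6120)²/177.6120 = 0.0108
  (40 − 44.1371)²/44.1371 = 0.3878
  (211 − 128.6890)²/128.6890 = 52.6471
  (47 − 126.5619)²/126.5619 = 50.0158
χ² = 0.0123 + 0.4404 + 59.7921 + 56.8037 + 0.0108 + 0.3878 + 52.6471 + 50.0158 = 220.110
df = (2−1)(4−1) = 3. Since 220.110 > 9.348, reject the null hypothesis of independence at α = 0.025.

220.110; reject H₀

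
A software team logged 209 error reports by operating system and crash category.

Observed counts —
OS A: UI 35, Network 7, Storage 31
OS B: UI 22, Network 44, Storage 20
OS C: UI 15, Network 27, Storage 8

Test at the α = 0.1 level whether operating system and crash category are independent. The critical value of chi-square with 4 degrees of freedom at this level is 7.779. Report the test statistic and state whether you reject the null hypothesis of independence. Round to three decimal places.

37.939; reject H₀

Row totals: 73, 86, 50. Column totals: 72, 78, 59. Grand total N = 209.
Expected counts (row total × column total / N):
  OS A, UI: 73×72/209 = 25.1483
  OS A, Network: 73×78/209 = 27.2440
  OS A, Storage: 73×59/209 = 20.6077
  OS B, UI: 86×72/209 = 29.6268
  OS B, Network: 86×78/209 = 32.0957
  OS B, Storage: 86×59/209 = 24.2775
  OS C, UI: 50×72/209 = 17.2249
  OS C, Network: 50×78/209 = 18.6603
  OS C, Storage: 50×59/209 = 14.1148
Contributions (O − E)²/E:
  (35 − 25.1483)²/25.1483 = 3.8593
  (7 − 27.2440)²/27.2440 = 15.0426
  (31 − 20.6077)²/20.6077 = 5.2408
  (22 − 29.6268)²/29.6268 = 1.9634
  (44 − 32.0957)²/32.0957 = 4.4153
  (20 − 24.2775)²/24.2775 = 0.7537
  (15 − 17.2249)²/17.2249 = 0.2874
  (27 − 18.6603)²/18.6603 = 3.7272
  (8 − 14.1148)²/14.1148 = 2.6490
χ² = 3.8593 + 15.0426 + 5.2408 + 1.9634 + 4.4153 + 0.7537 + 0.2874 + 3.7272 + 2.6490 = 37.939
df = (3−1)(3−1) = 4. Since 37.939 > 7.779, reject the null hypothesis of independence at α = 0.1.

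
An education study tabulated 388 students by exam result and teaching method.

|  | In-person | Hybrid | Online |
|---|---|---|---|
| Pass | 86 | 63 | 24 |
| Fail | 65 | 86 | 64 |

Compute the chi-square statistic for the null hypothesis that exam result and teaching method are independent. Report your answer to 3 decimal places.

20.345

Row totals: 173, 215. Column totals: 151, 149, 88. Grand total N = 388.
Expected counts (row total × column total / N):
  Pass, In-person: 173×151/388 = 67.3273
  Pass, Hybrid: 173×149/388 = 66.4356
  Pass, Online: 173×88/388 = 39.2371
  Fail, In-person: 215×151/388 = 83.6727
  Fail, Hybrid: 215×149/388 = 82.5644
  Fail, Online: 215×88/388 = 48.7629
Contributions (O − E)²/E:
  (86 − 67.3273)²/67.3273 = 5.1787
  (63 − 66.4356)²/66.4356 = 0.1777
  (24 − 39.2371)²/39.2371 = 5.9171
  (65 − 83.6727)²/83.6727 = 4.1671
  (86 − 82.5644)²/82.5644 = 0.1430
  (64 − 48.7629)²/48.7629 = 4.7612
χ² = 5.1787 + 0.1777 + 5.9171 + 4.1671 + 0.1430 + 4.7612 = 20.345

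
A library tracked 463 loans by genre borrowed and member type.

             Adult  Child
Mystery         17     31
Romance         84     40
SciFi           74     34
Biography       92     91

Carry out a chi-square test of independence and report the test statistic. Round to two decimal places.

Row totals: 48, 124, 108, 183. Column totals: 267, 196. Grand total N = 463.
Expected counts (row total × column total / N):
  Mystery, Adult: 48×267/463 = 27.680
  Mystery, Child: 48×196/463 = 20.320
  Romance, Adult: 124×267/463 = 71.508
  Romance, Child: 124×196/463 = 52.492
  SciFi, Adult: 108×267/463 = 62.281
  SciFi, Child: 108×196/463 = 45.719
  Biography, Adult: 183×267/463 = 105.531
  Biography, Child: 183×196/463 = 77.469
Contributions (O − E)²/E:
  (17 − 27.680)²/27.680 = 4.1208
  (31 − 20.320)²/20.320 = 5.6133
  (84 − 71.508)²/71.508 = 2.1823
  (40 − 52.492)²/52.492 = 2.9728
  (74 − 62.281)²/62.281 = 2.2051
  (34 − 45.719)²/45.719 = 3.0039
  (92 − 105.531)²/105.531 = 1.7349
  (91 − 77.469)²/77.469 = 2.3634
χ² = 4.1208 + 5.6133 + 2.1823 + 2.9728 + 2.2051 + 3.0039 + 1.7349 + 2.3634 = 24.20

24.20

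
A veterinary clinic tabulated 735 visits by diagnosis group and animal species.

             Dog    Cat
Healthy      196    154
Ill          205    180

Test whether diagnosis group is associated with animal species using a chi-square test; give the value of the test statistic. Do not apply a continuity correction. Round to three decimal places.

0.561

Row totals: 350, 385. Column totals: 401, 334. Grand total N = 735.
Expected counts (row total × column total / N):
  Healthy, Dog: 350×401/735 = 190.9524
  Healthy, Cat: 350×334/735 = 159.0476
  Ill, Dog: 385×401/735 = 210.0476
  Ill, Cat: 385×334/735 = 174.9524
Contributions (O − E)²/E:
  (196 − 190.9524)²/190.9524 = 0.1334
  (154 − 159.0476)²/159.0476 = 0.1602
  (205 − 210.0476)²/210.0476 = 0.1213
  (180 − 174.9524)²/174.9524 = 0.1456
χ² = 0.1334 + 0.1602 + 0.1213 + 0.1456 = 0.561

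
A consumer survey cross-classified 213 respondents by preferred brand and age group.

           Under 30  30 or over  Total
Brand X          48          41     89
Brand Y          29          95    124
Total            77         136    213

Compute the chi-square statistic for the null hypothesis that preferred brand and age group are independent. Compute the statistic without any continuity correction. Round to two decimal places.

Grand total N = 213.
Expected counts (row total × column total / N):
  Brand X, Under 30: 89×77/213 = 32.174
  Brand X, 30 or over: 89×136/213 = 56.826
  Brand Y, Under 30: 124×77/213 = 44.826
  Brand Y, 30 or over: 124×136/213 = 79.174
Contributions (O − E)²/E:
  (48 − 32.174)²/32.174 = 7.7846
  (41 − 56.826)²/56.826 = 4.4075
  (29 − 44.826)²/44.826 = 5.5874
  (95 − 79.174)²/79.174 = 3.1634
χ² = 7.7846 + 4.4075 + 5.5874 + 3.1634 = 20.94

20.94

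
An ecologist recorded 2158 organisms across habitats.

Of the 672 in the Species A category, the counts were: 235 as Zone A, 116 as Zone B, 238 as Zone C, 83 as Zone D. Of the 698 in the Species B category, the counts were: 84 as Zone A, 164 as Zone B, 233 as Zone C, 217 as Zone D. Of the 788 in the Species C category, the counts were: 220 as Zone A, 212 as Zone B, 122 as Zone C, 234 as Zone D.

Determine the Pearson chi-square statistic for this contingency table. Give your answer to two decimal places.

217.82

Row totals: 672, 698, 788. Column totals: 539, 492, 593, 534. Grand total N = 2158.
Expected counts (row total × column total / N):
  Species A, Zone A: 672×539/2158 = 167.844
  Species A, Zone B: 672×492/2158 = 153.209
  Species A, Zone C: 672×593/2158 = 184.660
  Species A, Zone D: 672×534/2158 = 166.287
  Species B, Zone A: 698×539/2158 = 174.338
  Species B, Zone B: 698×492/2158 = 159.136
  Species B, Zone C: 698×593/2158 = 191.804
  Species B, Zone D: 698×534/2158 = 172.721
  Species C, Zone A: 788×539/2158 = 196.817
  Species C, Zone B: 788×492/2158 = 179.655
  Species C, Zone C: 788×593/2158 = 216.536
  Species C, Zone D: 788×534/2158 = 194.992
Contributions (O − E)²/E:
  (235 − 167.844)²/167.844 = 26.8698
  (116 − 153.209)²/153.209 = 9.0367
  (238 − 184.660)²/184.660 = 15.4075
  (83 − 166.287)²/166.287 = 41.7154
  (84 − 174.338)²/174.338 = 46.8111
  (164 − 159.136)²/159.136 = 0.1487
  (233 − 191.804)²/191.804 = 8.8481
  (217 − 172.721)²/172.721 = 11.3514
  (220 − 196.817)²/196.817 = 2.7307
  (212 − 179.655)²/179.655 = 5.8234
  (122 − 216.536)²/216.536 = 41.2728
  (234 − 194.992)²/194.992 = 7.8035
χ² = 26.8698 + 9.0367 + 15.4075 + 41.7154 + 46.8111 + 0.1487 + 8.8481 + 11.3514 + 2.7307 + 5.8234 + 41.2728 + 7.8035 = 217.82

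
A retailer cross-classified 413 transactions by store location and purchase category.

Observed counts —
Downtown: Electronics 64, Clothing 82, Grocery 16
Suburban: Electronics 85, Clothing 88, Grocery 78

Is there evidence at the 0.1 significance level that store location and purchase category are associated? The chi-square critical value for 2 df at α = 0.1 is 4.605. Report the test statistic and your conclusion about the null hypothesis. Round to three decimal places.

Row totals: 162, 251. Column totals: 149, 170, 94. Grand total N = 413.
Expected counts (row total × column total / N):
  Downtown, Electronics: 162×149/413 = 58.4455
  Downtown, Clothing: 162×170/413 = 66.6828
  Downtown, Grocery: 162×94/413 = 36.8717
  Suburban, Electronics: 251×149/413 = 90.5545
  Suburban, Clothing: 251×170/413 = 103.3172
  Suburban, Grocery: 251×94/413 = 57.1283
Contributions (O − E)²/E:
  (64 − 58.4455)²/58.4455 = 0.5279
  (82 − 66.6828)²/66.6828 = 3.5184
  (16 − 36.8717)²/36.8717 = 11.8147
  (85 − 90.5545)²/90.5545 = 0.3407
  (88 − 103.3172)²/103.3172 = 2.2708
  (78 − 57.1283)²/57.1283 = 7.6254
χ² = 0.5279 + 3.5184 + 11.8147 + 0.3407 + 2.2708 + 7.6254 = 26.098
df = (2−1)(3−1) = 2. Since 26.098 > 4.605, reject the null hypothesis of independence at α = 0.1.

26.098; reject H₀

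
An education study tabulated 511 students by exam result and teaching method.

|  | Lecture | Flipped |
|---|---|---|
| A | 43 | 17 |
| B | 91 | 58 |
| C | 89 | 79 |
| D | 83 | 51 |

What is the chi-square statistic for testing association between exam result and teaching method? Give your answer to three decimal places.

7.128

Row totals: 60, 149, 168, 134. Column totals: 306, 205. Grand total N = 511.
Expected counts (row total × column total / N):
  A, Lecture: 60×306/511 = 35.9295
  A, Flipped: 60×205/511 = 24.0705
  B, Lecture: 149×306/511 = 89.2250
  B, Flipped: 149×205/511 = 59.7750
  C, Lecture: 168×306/511 = 100.6027
  C, Flipped: 168×205/511 = 67.3973
  D, Lecture: 134×306/511 = 80.2427
  D, Flipped: 134×205/511 = 53.7573
Contributions (O − E)²/E:
  (43 − 35.9295)²/35.9295 = 1.3914
  (17 − 24.0705)²/24.0705 = 2.0769
  (91 − 89.2250)²/89.2250 = 0.0353
  (58 − 59.7750)²/59.7750 = 0.0527
  (89 − 100.6027)²/100.6027 = 1.3382
  (79 − 67.3973)²/67.3973 = 1.9974
  (83 − 80.2427)²/80.2427 = 0.0947
  (51 − 53.7573)²/53.7573 = 0.1414
χ² = 1.3914 + 2.0769 + 0.0353 + 0.0527 + 1.3382 + 1.9974 + 0.0947 + 0.1414 = 7.128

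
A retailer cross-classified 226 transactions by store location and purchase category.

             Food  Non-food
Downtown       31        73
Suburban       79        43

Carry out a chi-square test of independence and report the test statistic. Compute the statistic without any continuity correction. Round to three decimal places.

Row totals: 104, 122. Column totals: 110, 116. Grand total N = 226.
Expected counts (row total × column total / N):
  Downtown, Food: 104×110/226 = 50.6195
  Downtown, Non-food: 104×116/226 = 53.3805
  Suburban, Food: 122×110/226 = 59.3805
  Suburban, Non-food: 122×116/226 = 62.6195
Contributions (O − E)²/E:
  (31 − 50.6195)²/50.6195 = 7.6043
  (73 − 53.3805)²/53.3805 = 7.2110
  (79 − 59.3805)²/59.3805 = 6.4823
  (43 − 62.6195)²/62.6195 = 6.1470
χ² = 7.6043 + 7.2110 + 6.4823 + 6.1470 = 27.445

27.445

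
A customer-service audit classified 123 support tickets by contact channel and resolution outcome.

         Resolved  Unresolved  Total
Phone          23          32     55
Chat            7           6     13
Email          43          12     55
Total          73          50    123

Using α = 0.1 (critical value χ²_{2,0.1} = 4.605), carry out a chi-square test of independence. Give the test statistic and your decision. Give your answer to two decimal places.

Grand total N = 123.
Expected counts (row total × column total / N):
  Phone, Resolved: 55×73/123 = 32.642
  Phone, Unresolved: 55×50/123 = 22.358
  Chat, Resolved: 13×73/123 = 7.715
  Chat, Unresolved: 13×50/123 = 5.285
  Email, Resolved: 55×73/123 = 32.642
  Email, Unresolved: 55×50/123 = 22.358
Contributions (O − E)²/E:
  (23 − 32.642)²/32.642 = 2.8481
  (32 − 22.358)²/22.358 = 4.1582
  (7 − 7.715)²/7.715 = 0.0663
  (6 − 5.285)²/5.285 = 0.0967
  (43 − 32.642)²/32.642 = 3.2868
  (12 − 22.358)²/22.358 = 4.7986
χ² = 2.8481 + 4.1582 + 0.0663 + 0.0967 + 3.2868 + 4.7986 = 15.25
df = (3−1)(2−1) = 2. Since 15.25 > 4.605, reject the null hypothesis of independence at α = 0.1.

15.25; reject H₀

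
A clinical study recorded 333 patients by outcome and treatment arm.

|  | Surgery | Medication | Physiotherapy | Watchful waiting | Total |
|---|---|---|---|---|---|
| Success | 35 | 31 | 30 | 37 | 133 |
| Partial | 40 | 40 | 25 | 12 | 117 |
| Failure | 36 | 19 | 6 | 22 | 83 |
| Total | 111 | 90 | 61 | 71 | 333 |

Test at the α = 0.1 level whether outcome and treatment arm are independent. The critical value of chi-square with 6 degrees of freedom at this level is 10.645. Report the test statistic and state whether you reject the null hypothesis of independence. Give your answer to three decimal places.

25.795; reject H₀

Grand total N = 333.
Expected counts (row total × column total / N):
  Success, Surgery: 133×111/333 = 44.3333
  Success, Medication: 133×90/333 = 35.9459
  Success, Physiotherapy: 133×61/333 = 24.3634
  Success, Watchful waiting: 133×71/333 = 28.3574
  Partial, Surgery: 117×111/333 = 39.0000
  Partial, Medication: 117×90/333 = 31.6216
  Partial, Physiotherapy: 117×61/333 = 21.4324
  Partial, Watchful waiting: 117×71/333 = 24.9459
  Failure, Surgery: 83×111/333 = 27.6667
  Failure, Medication: 83×90/333 = 22.4324
  Failure, Physiotherapy: 83×61/333 = 15.2042
  Failure, Watchful waiting: 83×71/333 = 17.6967
Contributions (O − E)²/E:
  (35 − 44.3333)²/44.3333 = 1.9649
  (31 − 35.9459)²/35.9459 = 0.6805
  (30 − 24.3634)²/24.3634 = 1.3041
  (37 − 28.3574)²/28.3574 = 2.6340
  (40 − 39.0000)²/39.0000 = 0.0256
  (40 − 31.6216)²/31.6216 = 2.2199
  (25 − 21.4324)²/21.4324 = 0.5939
  (12 − 24.9459)²/24.9459 = 6.7184
  (36 − 27.6667)²/27.6667 = 2.5100
  (19 − 22.4324)²/22.4324 = 0.5252
  (6 − 15.2042)²/15.2042 = 5.5720
  (22 − 17.6967)²/17.6967 = 1.0464
χ² = 1.9649 + 0.6805 + 1.3041 + 2.6340 + 0.0256 + 2.2199 + 0.5939 + 6.7184 + 2.5100 + 0.5252 + 5.5720 + 1.0464 = 25.795
df = (3−1)(4−1) = 6. Since 25.795 > 10.645, reject the null hypothesis of independence at α = 0.1.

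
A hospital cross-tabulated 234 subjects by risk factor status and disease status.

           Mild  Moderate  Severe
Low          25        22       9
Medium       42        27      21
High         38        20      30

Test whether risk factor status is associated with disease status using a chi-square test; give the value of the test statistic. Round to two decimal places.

Row totals: 56, 90, 88. Column totals: 105, 69, 60. Grand total N = 234.
Expected counts (row total × column total / N):
  Low, Mild: 56×105/234 = 25.128
  Low, Moderate: 56×69/234 = 16.513
  Low, Severe: 56×60/234 = 14.359
  Medium, Mild: 90×105/234 = 40.385
  Medium, Moderate: 90×69/234 = 26.538
  Medium, Severe: 90×60/234 = 23.077
  High, Mild: 88×105/234 = 39.487
  High, Moderate: 88×69/234 = 25.949
  High, Severe: 88×60/234 = 22.564
Contributions (O − E)²/E:
  (25 − 25.128)²/25.128 = 0.0007
  (22 − 16.513)²/16.513 = 1.8232
  (9 − 14.359)²/14.359 = 2.0001
  (42 − 40.385)²/40.385 = 0.0646
  (27 − 26.538)²/26.538 = 0.0080
  (21 − 23.077)²/23.077 = 0.1869
  (38 − 39.487)²/39.487 = 0.0560
  (20 − 25.949)²/25.949 = 1.3639
  (30 − 22.564)²/22.564 = 2.4505
χ² = 0.0007 + 1.8232 + 2.0001 + 0.0646 + 0.0080 + 0.1869 + 0.0560 + 1.3639 + 2.4505 = 7.95

7.95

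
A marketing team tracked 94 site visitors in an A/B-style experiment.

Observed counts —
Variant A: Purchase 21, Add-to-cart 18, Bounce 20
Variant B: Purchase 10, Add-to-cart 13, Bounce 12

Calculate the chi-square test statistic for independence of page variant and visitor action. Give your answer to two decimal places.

0.62

Row totals: 59, 35. Column totals: 31, 31, 32. Grand total N = 94.
Expected counts (row total × column total / N):
  Variant A, Purchase: 59×31/94 = 19.457
  Variant A, Add-to-cart: 59×31/94 = 19.457
  Variant A, Bounce: 59×32/94 = 20.085
  Variant B, Purchase: 35×31/94 = 11.543
  Variant B, Add-to-cart: 35×31/94 = 11.543
  Variant B, Bounce: 35×32/94 = 11.915
Contributions (O − E)²/E:
  (21 − 19.457)²/19.457 = 0.1224
  (18 − 19.457)²/19.457 = 0.1091
  (20 − 20.085)²/20.085 = 0.0004
  (10 − 11.543)²/11.543 = 0.2063
  (13 − 11.543)²/11.543 = 0.1839
  (12 − 11.915)²/11.915 = 0.0006
χ² = 0.1224 + 0.1091 + 0.0004 + 0.2063 + 0.1839 + 0.0006 = 0.62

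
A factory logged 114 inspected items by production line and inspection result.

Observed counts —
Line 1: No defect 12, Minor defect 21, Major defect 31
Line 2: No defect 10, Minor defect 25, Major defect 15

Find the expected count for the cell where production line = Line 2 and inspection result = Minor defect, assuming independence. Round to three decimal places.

Row total (Line 2) = 50; column total (Minor defect) = 46; grand total N = 114.
Expected count = (row total × column total) / N = 50 × 46 / 114 = 20.175.

20.175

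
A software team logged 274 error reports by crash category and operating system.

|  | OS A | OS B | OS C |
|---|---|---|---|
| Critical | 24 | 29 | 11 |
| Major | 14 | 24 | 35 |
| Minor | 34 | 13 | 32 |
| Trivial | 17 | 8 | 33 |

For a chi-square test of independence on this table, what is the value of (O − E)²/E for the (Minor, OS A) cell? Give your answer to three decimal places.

Row total (Minor) = 79; column total (OS A) = 89; N = 274.
Expected count E = 79 × 89 / 274 = 25.6606.
Contribution = (O − E)²/E = (34 − 25.6606)² / 25.6606 = 2.710.

2.710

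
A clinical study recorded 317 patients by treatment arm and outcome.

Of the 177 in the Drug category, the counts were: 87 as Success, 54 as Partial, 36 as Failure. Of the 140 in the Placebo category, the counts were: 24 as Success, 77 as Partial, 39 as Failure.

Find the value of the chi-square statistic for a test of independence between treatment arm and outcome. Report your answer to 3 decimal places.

36.088

Row totals: 177, 140. Column totals: 111, 131, 75. Grand total N = 317.
Expected counts (row total × column total / N):
  Drug, Success: 177×111/317 = 61.9779
  Drug, Partial: 177×131/317 = 73.1451
  Drug, Failure: 177×75/317 = 41.8770
  Placebo, Success: 140×111/317 = 49.0221
  Placebo, Partial: 140×131/317 = 57.8549
  Placebo, Failure: 140×75/317 = 33.1230
Contributions (O − E)²/E:
  (87 − 61.9779)²/61.9779 = 10.1021
  (54 − 73.1451)²/73.1451 = 5.0111
  (36 − 41.8770)²/41.8770 = 0.8248
  (24 − 49.0221)²/49.0221 = 12.7719
  (77 − 57.8549)²/57.8549 = 6.3354
  (39 − 33.1230)²/33.1230 = 1.0428
χ² = 10.1021 + 5.0111 + 0.8248 + 12.7719 + 6.3354 + 1.0428 = 36.088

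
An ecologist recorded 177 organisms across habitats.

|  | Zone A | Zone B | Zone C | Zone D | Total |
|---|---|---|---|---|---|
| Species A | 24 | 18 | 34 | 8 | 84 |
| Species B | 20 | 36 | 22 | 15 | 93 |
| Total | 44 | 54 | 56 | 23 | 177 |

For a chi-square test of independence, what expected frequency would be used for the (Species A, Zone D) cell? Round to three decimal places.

Row total (Species A) = 84; column total (Zone D) = 23; grand total N = 177.
Expected count = (row total × column total) / N = 84 × 23 / 177 = 10.915.

10.915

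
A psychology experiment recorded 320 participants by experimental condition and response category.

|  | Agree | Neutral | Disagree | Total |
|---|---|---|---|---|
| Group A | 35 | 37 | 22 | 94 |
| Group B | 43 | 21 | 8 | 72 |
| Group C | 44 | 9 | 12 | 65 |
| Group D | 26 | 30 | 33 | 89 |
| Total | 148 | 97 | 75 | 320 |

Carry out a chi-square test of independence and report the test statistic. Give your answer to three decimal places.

Grand total N = 320.
Expected counts (row total × column total / N):
  Group A, Agree: 94×148/320 = 43.4750
  Group A, Neutral: 94×97/320 = 28.4937
  Group A, Disagree: 94×75/320 = 22.0312
  Group B, Agree: 72×148/320 = 33.3000
  Group B, Neutral: 72×97/320 = 21.8250
  Group B, Disagree: 72×75/320 = 16.8750
  Group C, Agree: 65×148/320 = 30.0625
  Group C, Neutral: 65×97/320 = 19.7031
  Group C, Disagree: 65×75/320 = 15.2344
  Group D, Agree: 89×148/320 = 41.1625
  Group D, Neutral: 89×97/320 = 26.9781
  Group D, Disagree: 89×75/320 = 20.8594
Contributions (O − E)²/E:
  (35 − 43.4750)²/43.4750 = 1.6521
  (37 − 28.4937)²/28.4937 = 2.5394
  (22 − 22.0312)²/22.0312 = 0.0000
  (43 − 33.3000)²/33.3000 = 2.8255
  (21 − 21.8250)²/21.8250 = 0.0312
  (8 − 16.8750)²/16.8750 = 4.6676
  (44 − 30.0625)²/30.0625 = 6.4617
  (9 − 19.7031)²/19.7031 = 5.8141
  (12 − 15.2344)²/15.2344 = 0.6867
  (26 − 41.1625)²/41.1625 = 5.5852
  (30 − 26.9781)²/26.9781 = 0.3385
  (33 − 20.8594)²/20.8594 = 7.0661
χ² = 1.6521 + 2.5394 + 0.0000 + 2.8255 + 0.0312 + 4.6676 + 6.4617 + 5.8141 + 0.6867 + 5.5852 + 0.3385 + 7.0661 = 37.668

37.668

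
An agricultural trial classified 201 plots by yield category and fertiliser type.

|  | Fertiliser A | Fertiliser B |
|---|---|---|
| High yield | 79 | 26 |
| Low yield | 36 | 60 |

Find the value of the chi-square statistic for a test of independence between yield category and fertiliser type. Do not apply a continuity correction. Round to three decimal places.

29.176

Row totals: 105, 96. Column totals: 115, 86. Grand total N = 201.
Expected counts (row total × column total / N):
  High yield, Fertiliser A: 105×115/201 = 60.0746
  High yield, Fertiliser B: 105×86/201 = 44.9254
  Low yield, Fertiliser A: 96×115/201 = 54.9254
  Low yield, Fertiliser B: 96×86/201 = 41.0746
Contributions (O − E)²/E:
  (79 − 60.0746)²/60.0746 = 5.9621
  (26 − 44.9254)²/44.9254 = 7.9726
  (36 − 54.9254)²/54.9254 = 6.5210
  (60 − 41.0746)²/41.0746 = 8.7200
χ² = 5.9621 + 7.9726 + 6.5210 + 8.7200 = 29.176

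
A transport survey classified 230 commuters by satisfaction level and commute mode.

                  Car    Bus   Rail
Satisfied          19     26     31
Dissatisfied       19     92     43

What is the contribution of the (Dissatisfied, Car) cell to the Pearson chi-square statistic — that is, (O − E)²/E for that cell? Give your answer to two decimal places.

Row total (Dissatisfied) = 154; column total (Car) = 38; N = 230.
Expected count E = 154 × 38 / 230 = 25.443.
Contribution = (O − E)²/E = (19 − 25.443)² / 25.443 = 1.63.

1.63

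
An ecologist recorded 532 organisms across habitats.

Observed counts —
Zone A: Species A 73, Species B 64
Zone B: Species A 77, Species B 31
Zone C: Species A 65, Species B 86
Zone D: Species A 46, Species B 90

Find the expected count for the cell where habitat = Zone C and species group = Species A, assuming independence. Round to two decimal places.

74.08

Row total (Zone C) = 151; column total (Species A) = 261; grand total N = 532.
Expected count = (row total × column total) / N = 151 × 261 / 532 = 74.08.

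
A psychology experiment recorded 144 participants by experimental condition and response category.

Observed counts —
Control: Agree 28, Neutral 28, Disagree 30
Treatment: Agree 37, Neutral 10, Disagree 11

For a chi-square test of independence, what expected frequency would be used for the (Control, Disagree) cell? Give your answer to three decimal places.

Row total (Control) = 86; column total (Disagree) = 41; grand total N = 144.
Expected count = (row total × column total) / N = 86 × 41 / 144 = 24.486.

24.486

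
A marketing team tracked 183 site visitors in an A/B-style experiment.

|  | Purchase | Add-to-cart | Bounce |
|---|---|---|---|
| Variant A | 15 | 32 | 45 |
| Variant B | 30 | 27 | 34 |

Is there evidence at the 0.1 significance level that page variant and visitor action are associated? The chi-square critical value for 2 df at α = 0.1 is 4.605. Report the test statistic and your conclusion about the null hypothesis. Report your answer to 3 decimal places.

6.950; reject H₀

Row totals: 92, 91. Column totals: 45, 59, 79. Grand total N = 183.
Expected counts (row total × column total / N):
  Variant A, Purchase: 92×45/183 = 22.6230
  Variant A, Add-to-cart: 92×59/183 = 29.6612
  Variant A, Bounce: 92×79/183 = 39.7158
  Variant B, Purchase: 91×45/183 = 22.3770
  Variant B, Add-to-cart: 91×59/183 = 29.3388
  Variant B, Bounce: 91×79/183 = 39.2842
Contributions (O − E)²/E:
  (15 − 22.6230)²/22.6230 = 2.5686
  (32 − 29.6612)²/29.6612 = 0.1844
  (45 − 39.7158)²/39.7158 = 0.7031
  (30 − 22.3770)²/22.3770 = 2.5969
  (27 − 29.3388)²/29.3388 = 0.1864
  (34 − 39.2842)²/39.2842 = 0.7108
χ² = 2.5686 + 0.1844 + 0.7031 + 2.5969 + 0.1864 + 0.7108 = 6.950
df = (2−1)(3−1) = 2. Since 6.950 > 4.605, reject the null hypothesis of independence at α = 0.1.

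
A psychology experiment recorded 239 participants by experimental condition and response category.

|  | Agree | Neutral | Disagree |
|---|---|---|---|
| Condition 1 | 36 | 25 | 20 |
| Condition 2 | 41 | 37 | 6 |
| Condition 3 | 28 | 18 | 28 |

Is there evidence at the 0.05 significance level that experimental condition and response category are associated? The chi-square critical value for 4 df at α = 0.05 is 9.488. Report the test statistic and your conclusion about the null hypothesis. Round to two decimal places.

22.55; reject H₀

Row totals: 81, 84, 74. Column totals: 105, 80, 54. Grand total N = 239.
Expected counts (row total × column total / N):
  Condition 1, Agree: 81×105/239 = 35.586
  Condition 1, Neutral: 81×80/239 = 27.113
  Condition 1, Disagree: 81×54/239 = 18.301
  Condition 2, Agree: 84×105/239 = 36.904
  Condition 2, Neutral: 84×80/239 = 28.117
  Condition 2, Disagree: 84×54/239 = 18.979
  Condition 3, Agree: 74×105/239 = 32.510
  Condition 3, Neutral: 74×80/239 = 24.770
  Condition 3, Disagree: 74×54/239 = 16.720
Contributions (O − E)²/E:
  (36 − 35.586)²/35.586 = 0.0048
  (25 − 27.113)²/27.113 = 0.1647
  (20 − 18.301)²/18.301 = 0.1577
  (41 − 36.904)²/36.904 = 0.4546
  (37 − 28.117)²/28.117 = 2.8064
  (6 − 18.979)²/18.979 = 8.8758
  (28 − 32.510)²/32.510 = 0.6257
  (18 − 24.770)²/24.770 = 1.8503
  (28 − 16.720)²/16.720 = 7.6100
χ² = 0.0048 + 0.1647 + 0.1577 + 0.4546 + 2.8064 + 8.8758 + 0.6257 + 1.8503 + 7.6100 = 22.55
df = (3−1)(3−1) = 4. Since 22.55 > 9.488, reject the null hypothesis of independence at α = 0.05.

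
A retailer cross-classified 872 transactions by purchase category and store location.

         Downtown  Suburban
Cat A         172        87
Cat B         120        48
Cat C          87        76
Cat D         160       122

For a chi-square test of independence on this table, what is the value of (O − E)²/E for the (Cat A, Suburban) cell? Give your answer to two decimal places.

1.43

Row total (Cat A) = 259; column total (Suburban) = 333; N = 872.
Expected count E = 259 × 333 / 872 = 98.907.
Contribution = (O − E)²/E = (87 − 98.907)² / 98.907 = 1.43.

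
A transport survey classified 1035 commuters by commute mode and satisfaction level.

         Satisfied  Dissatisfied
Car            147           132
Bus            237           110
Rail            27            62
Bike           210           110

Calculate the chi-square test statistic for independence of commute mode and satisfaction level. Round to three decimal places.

Row totals: 279, 347, 89, 320. Column totals: 621, 414. Grand total N = 1035.
Expected counts (row total × column total / N):
  Car, Satisfied: 279×621/1035 = 167.4000
  Car, Dissatisfied: 279×414/1035 = 111.6000
  Bus, Satisfied: 347×621/1035 = 208.2000
  Bus, Dissatisfied: 347×414/1035 = 138.8000
  Rail, Satisfied: 89×621/1035 = 53.4000
  Rail, Dissatisfied: 89×414/1035 = 35.6000
  Bike, Satisfied: 320×621/1035 = 192.0000
  Bike, Dissatisfied: 320×414/1035 = 128.0000
Contributions (O − E)²/E:
  (147 − 167.4000)²/167.4000 = 2.4860
  (132 − 111.6000)²/111.6000 = 3.7290
  (237 − 208.2000)²/208.2000 = 3.9839
  (110 − 138.8000)²/138.8000 = 5.9758
  (27 − 53.4000)²/53.4000 = 13.0517
  (62 − 35.6000)²/35.6000 = 19.5775
  (210 − 192.0000)²/192.0000 = 1.6875
  (110 − 128.0000)²/128.0000 = 2.5313
χ² = 2.4860 + 3.7290 + 3.9839 + 5.9758 + 13.0517 + 19.5775 + 1.6875 + 2.5313 = 53.023

53.023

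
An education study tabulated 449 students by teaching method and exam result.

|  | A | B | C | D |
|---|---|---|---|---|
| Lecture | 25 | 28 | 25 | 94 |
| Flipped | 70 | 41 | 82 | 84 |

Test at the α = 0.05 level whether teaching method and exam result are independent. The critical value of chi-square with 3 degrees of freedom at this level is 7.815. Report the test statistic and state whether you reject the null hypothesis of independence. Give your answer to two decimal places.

31.88; reject H₀

Row totals: 172, 277. Column totals: 95, 69, 107, 178. Grand total N = 449.
Expected counts (row total × column total / N):
  Lecture, A: 172×95/449 = 36.392
  Lecture, B: 172×69/449 = 26.432
  Lecture, C: 172×107/449 = 40.989
  Lecture, D: 172×178/449 = 68.187
  Flipped, A: 277×95/449 = 58.608
  Flipped, B: 277×69/449 = 42.568
  Flipped, C: 277×107/449 = 66.011
  Flipped, D: 277×178/449 = 109.813
Contributions (O − E)²/E:
  (25 − 36.392)²/36.392 = 3.5661
  (28 − 26.432)²/26.432 = 0.0930
  (25 − 40.989)²/40.989 = 6.2370
  (94 − 68.187)²/68.187 = 9.7718
  (70 − 58.608)²/58.608 = 2.2143
  (41 − 42.568)²/42.568 = 0.0578
  (82 − 66.011)²/66.011 = 3.8728
  (84 − 109.813)²/109.813 = 6.0677
χ² = 3.5661 + 0.0930 + 6.2370 + 9.7718 + 2.2143 + 0.0578 + 3.8728 + 6.0677 = 31.88
df = (2−1)(4−1) = 3. Since 31.88 > 7.815, reject the null hypothesis of independence at α = 0.05.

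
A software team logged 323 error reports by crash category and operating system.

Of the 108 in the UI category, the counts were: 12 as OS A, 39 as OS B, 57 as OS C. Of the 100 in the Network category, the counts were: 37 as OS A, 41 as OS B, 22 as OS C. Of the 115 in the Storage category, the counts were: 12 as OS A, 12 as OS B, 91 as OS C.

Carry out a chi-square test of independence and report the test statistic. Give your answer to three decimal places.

Row totals: 108, 100, 115. Column totals: 61, 92, 170. Grand total N = 323.
Expected counts (row total × column total / N):
  UI, OS A: 108×61/323 = 20.3963
  UI, OS B: 108×92/323 = 30.7616
  UI, OS C: 108×170/323 = 56.8421
  Network, OS A: 100×61/323 = 18.8854
  Network, OS B: 100×92/323 = 28.4830
  Network, OS C: 100×170/323 = 52.6316
  Storage, OS A: 115×61/323 = 21.7183
  Storage, OS B: 115×92/323 = 32.7554
  Storage, OS C: 115×170/323 = 60.5263
Contributions (O − E)²/E:
  (12 − 20.3963)²/20.3963 = 3.4564
  (39 − 30.7616)²/30.7616 = 2.2064
  (57 − 56.8421)²/56.8421 = 0.0004
  (37 − 18.8854)²/18.8854 = 17.3753
  (41 − 28.4830)²/28.4830 = 5.5007
  (22 − 52.6316)²/52.6316 = 17.8276
  (12 − 21.7183)²/21.7183 = 4.3487
  (12 − 32.7554)²/32.7554 = 13.1516
  (91 − 60.5263)²/60.5263 = 15.3429
χ² = 3.4564 + 2.2064 + 0.0004 + 17.3753 + 5.5007 + 17.8276 + 4.3487 + 13.1516 + 15.3429 = 79.210

79.210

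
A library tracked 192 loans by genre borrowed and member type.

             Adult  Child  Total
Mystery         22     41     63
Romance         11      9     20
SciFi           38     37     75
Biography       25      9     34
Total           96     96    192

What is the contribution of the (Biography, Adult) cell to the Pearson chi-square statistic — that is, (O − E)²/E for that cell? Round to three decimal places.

3.765

Row total (Biography) = 34; column total (Adult) = 96; N = 192.
Expected count E = 34 × 96 / 192 = 17.0000.
Contribution = (O − E)²/E = (25 − 17.0000)² / 17.0000 = 3.765.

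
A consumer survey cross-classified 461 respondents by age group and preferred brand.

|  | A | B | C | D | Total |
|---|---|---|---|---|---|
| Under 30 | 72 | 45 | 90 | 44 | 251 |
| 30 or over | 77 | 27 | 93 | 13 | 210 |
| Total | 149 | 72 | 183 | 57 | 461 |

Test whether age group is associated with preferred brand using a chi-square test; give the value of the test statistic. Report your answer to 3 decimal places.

18.073

Grand total N = 461.
Expected counts (row total × column total / N):
  Under 30, A: 251×149/461 = 81.1258
  Under 30, B: 251×72/461 = 39.2017
  Under 30, C: 251×183/461 = 99.6377
  Under 30, D: 251×57/461 = 31.0347
  30 or over, A: 210×149/461 = 67.8742
  30 or over, B: 210×72/461 = 32.7983
  30 or over, C: 210×183/461 = 83.3623
  30 or over, D: 210×57/461 = 25.9653
Contributions (O − E)²/E:
  (72 − 81.1258)²/81.1258 = 1.0266
  (45 − 39.2017)²/39.2017 = 0.8576
  (90 − 99.6377)²/99.6377 = 0.9322
  (44 − 31.0347)²/31.0347 = 5.4165
  (77 − 67.8742)²/67.8742 = 1.2270
  (27 − 32.7983)²/32.7983 = 1.0251
  (93 − 83.3623)²/83.3623 = 1.1142
  (13 − 25.9653)²/25.9653 = 6.4740
χ² = 1.0266 + 0.8576 + 0.9322 + 5.4165 + 1.2270 + 1.0251 + 1.1142 + 6.4740 = 18.073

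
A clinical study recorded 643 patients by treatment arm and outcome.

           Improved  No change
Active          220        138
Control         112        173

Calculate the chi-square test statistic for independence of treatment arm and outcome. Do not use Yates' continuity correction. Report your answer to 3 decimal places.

31.186

Row totals: 358, 285. Column totals: 332, 311. Grand total N = 643.
Expected counts (row total × column total / N):
  Active, Improved: 358×332/643 = 184.8460
  Active, No change: 358×311/643 = 173.1540
  Control, Improved: 285×332/643 = 147.1540
  Control, No change: 285×311/643 = 137.8460
Contributions (O − E)²/E:
  (220 − 184.8460)²/184.8460 = 6.6856
  (138 − 173.1540)²/173.1540 = 7.1370
  (112 − 147.1540)²/147.1540 = 8.3980
  (173 − 137.8460)²/137.8460 = 8.9651
χ² = 6.6856 + 7.1370 + 8.3980 + 8.9651 = 31.186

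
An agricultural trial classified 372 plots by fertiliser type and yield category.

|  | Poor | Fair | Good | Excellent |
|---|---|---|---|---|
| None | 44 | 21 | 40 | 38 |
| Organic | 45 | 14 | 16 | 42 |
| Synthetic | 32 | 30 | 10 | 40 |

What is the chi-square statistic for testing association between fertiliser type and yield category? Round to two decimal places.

Row totals: 143, 117, 112. Column totals: 121, 65, 66, 120. Grand total N = 372.
Expected counts (row total × column total / N):
  None, Poor: 143×121/372 = 46.513
  None, Fair: 143×65/372 = 24.987
  None, Good: 143×66/372 = 25.371
  None, Excellent: 143×120/372 = 46.129
  Organic, Poor: 117×121/372 = 38.056
  Organic, Fair: 117×65/372 = 20.444
  Organic, Good: 117×66/372 = 20.758
  Organic, Excellent: 117×120/372 = 37.742
  Synthetic, Poor: 112×121/372 = 36.430
  Synthetic, Fair: 112×65/372 = 19.570
  Synthetic, Good: 112×66/372 = 19.871
  Synthetic, Excellent: 112×120/372 = 36.129
Contributions (O − E)²/E:
  (44 − 46.513)²/46.513 = 0.1358
  (21 − 24.987)²/24.987 = 0.6362
  (40 − 25.371)²/25.371 = 8.4351
  (38 − 46.129)²/46.129 = 1.4325
  (45 − 38.056)²/38.056 = 1.2671
  (14 − 20.444)²/20.444 = 2.0312
  (16 − 20.758)²/20.758 = 1.0906
  (42 − 37.742)²/37.742 = 0.4804
  (32 − 36.430)²/36.430 = 0.5387
  (30 − 19.570)²/19.570 = 5.5588
  (10 − 19.871)²/19.871 = 4.9035
  (40 − 36.129)²/36.129 = 0.4148
χ² = 0.1358 + 0.6362 + 8.4351 + 1.4325 + 1.2671 + 2.0312 + 1.0906 + 0.4804 + 0.5387 + 5.5588 + 4.9035 + 0.4148 = 26.92

26.92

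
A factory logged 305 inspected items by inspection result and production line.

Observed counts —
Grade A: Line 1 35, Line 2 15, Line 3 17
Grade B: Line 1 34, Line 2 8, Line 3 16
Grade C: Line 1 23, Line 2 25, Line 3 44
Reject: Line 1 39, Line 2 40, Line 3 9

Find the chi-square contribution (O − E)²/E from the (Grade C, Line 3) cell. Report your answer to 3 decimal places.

12.572

Row total (Grade C) = 92; column total (Line 3) = 86; N = 305.
Expected count E = 92 × 86 / 305 = 25.9410.
Contribution = (O − E)²/E = (44 − 25.9410)² / 25.9410 = 12.572.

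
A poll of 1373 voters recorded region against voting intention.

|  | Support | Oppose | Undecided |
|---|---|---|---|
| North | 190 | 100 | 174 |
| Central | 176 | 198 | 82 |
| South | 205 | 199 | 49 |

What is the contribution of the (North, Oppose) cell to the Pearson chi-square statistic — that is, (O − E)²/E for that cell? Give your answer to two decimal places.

27.50

Row total (North) = 464; column total (Oppose) = 497; N = 1373.
Expected count E = 464 × 497 / 1373 = 167.9592.
Contribution = (O − E)²/E = (100 − 167.9592)² / 167.9592 = 27.50.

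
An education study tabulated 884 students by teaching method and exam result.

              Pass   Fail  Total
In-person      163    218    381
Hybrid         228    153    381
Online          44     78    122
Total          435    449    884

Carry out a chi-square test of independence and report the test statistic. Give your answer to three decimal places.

Grand total N = 884.
Expected counts (row total × column total / N):
  In-person, Pass: 381×435/884 = 187.483032
  In-person, Fail: 381×449/884 = 193.516968
  Hybrid, Pass: 381×435/884 = 187.483032
  Hybrid, Fail: 381×449/884 = 193.516968
  Online, Pass: 122×435/884 = 60.033937
  Online, Fail: 122×449/884 = 61.966063
Contributions (O − E)²/E:
  (163 − 187.483032)²/187.483032 = 3.1972
  (218 − 193.516968)²/193.516968 = 3.0975
  (228 − 187.483032)²/187.483032 = 8.7561
  (153 − 193.516968)²/193.516968 = 8.4831
  (44 − 60.033937)²/60.033937 = 4.2824
  (78 − 61.966063)²/61.966063 = 4.1488
χ² = 3.1972 + 3.0975 + 8.7561 + 8.4831 + 4.2824 + 4.1488 = 31.965

31.965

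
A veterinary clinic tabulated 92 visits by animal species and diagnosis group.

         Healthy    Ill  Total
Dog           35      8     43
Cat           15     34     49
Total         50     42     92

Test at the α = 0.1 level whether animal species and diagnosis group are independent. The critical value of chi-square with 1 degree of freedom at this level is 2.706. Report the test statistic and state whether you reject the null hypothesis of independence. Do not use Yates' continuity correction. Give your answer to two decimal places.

23.81; reject H₀

Grand total N = 92.
Expected counts (row total × column total / N):
  Dog, Healthy: 43×50/92 = 23.3696
  Dog, Ill: 43×42/92 = 19.6304
  Cat, Healthy: 49×50/92 = 26.6304
  Cat, Ill: 49×42/92 = 22.3696
Contributions (O − E)²/E:
  (35 − 23.3696)²/23.3696 = 5.7881
  (8 − 19.6304)²/19.6304 = 6.8906
  (15 − 26.6304)²/26.6304 = 5.0794
  (34 − 22.3696)²/22.3696 = 6.0469
χ² = 5.7881 + 6.8906 + 5.0794 + 6.0469 = 23.81
df = (2−1)(2−1) = 1. Since 23.81 > 2.706, reject the null hypothesis of independence at α = 0.1.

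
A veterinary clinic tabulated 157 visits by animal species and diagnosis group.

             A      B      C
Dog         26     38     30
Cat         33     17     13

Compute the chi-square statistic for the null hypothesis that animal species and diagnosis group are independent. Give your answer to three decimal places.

9.832

Row totals: 94, 63. Column totals: 59, 55, 43. Grand total N = 157.
Expected counts (row total × column total / N):
  Dog, A: 94×59/157 = 35.32484
  Dog, B: 94×55/157 = 32.92994
  Dog, C: 94×43/157 = 25.74522
  Cat, A: 63×59/157 = 23.67516
  Cat, B: 63×55/157 = 22.07006
  Cat, C: 63×43/157 = 17.25478
Contributions (O − E)²/E:
  (26 − 35.32484)²/35.32484 = 2.4615
  (38 − 32.92994)²/32.92994 = 0.7806
  (30 − 25.74522)²/25.74522 = 0.7032
  (33 − 23.67516)²/23.67516 = 3.6727
  (17 − 22.07006)²/22.07006 = 1.1647
  (13 − 17.25478)²/17.25478 = 1.0492
χ² = 2.4615 + 0.7806 + 0.7032 + 3.6727 + 1.1647 + 1.0492 = 9.832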